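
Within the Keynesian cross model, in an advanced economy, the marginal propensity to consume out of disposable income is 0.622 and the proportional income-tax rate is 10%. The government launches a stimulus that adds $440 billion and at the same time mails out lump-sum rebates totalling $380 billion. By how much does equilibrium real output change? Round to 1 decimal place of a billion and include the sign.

Expenditure multiplier = 1/(1 − c(1−t)) = 1/(1 − 0.622×0.9) = 1/0.4402 ≈ 2.272.
ΔG contributes k·ΔG = (+$440 billion) / 0.4402 ≈ +$999.5 billion.
ΔT of −$380 billion changes first-round spending by −c·ΔT = +$236.36 billion, contributing k·(−c·ΔT) = (+$236.36 billion) / 0.4402 ≈ +$536.9 billion.
Net ΔY = k(ΔG − c·ΔT) = (+$676.36 billion) / 0.4402 ≈ +$1,536.5 billion.

+$1,536.5 billion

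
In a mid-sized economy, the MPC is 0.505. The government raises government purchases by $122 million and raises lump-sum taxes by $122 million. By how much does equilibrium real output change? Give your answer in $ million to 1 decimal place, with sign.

Expenditure multiplier = 1/(1 − MPC) = 1/(1 − 0.505) = 1/0.495 ≈ 2.02.
ΔG contributes k·ΔG = (+$122 million) / 0.495 ≈ +$246.5 million.
ΔT of +$122 million changes first-round spending by −c·ΔT = −$61.61 million, contributing k·(−c·ΔT) = (−$61.61 million) / 0.495 ≈ −$124.5 million.
With ΔG = ΔT and no other leakages, the balanced-budget multiplier is 1, so ΔY = ΔG = +$122 million.

+$122.0 million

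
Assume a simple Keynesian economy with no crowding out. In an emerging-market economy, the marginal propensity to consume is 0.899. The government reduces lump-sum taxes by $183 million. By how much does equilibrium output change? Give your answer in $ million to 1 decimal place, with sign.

+$1,628.9 million

A lump-sum tax change of −$183 million shifts disposable income by +$183 million; first-round consumption changes by −c × ΔT = −0.899 × (−$183 million) = +$164.517 million.
Expenditure multiplier = 1/(1 − MPC) = 1/(1 − 0.899) = 1/0.101 ≈ 9.901.
The tax multiplier is −c × k ≈ −8.901, so ΔY = k × (−c·ΔT) = (+$164.517 million) / 0.101 ≈ +$1,628.9 million.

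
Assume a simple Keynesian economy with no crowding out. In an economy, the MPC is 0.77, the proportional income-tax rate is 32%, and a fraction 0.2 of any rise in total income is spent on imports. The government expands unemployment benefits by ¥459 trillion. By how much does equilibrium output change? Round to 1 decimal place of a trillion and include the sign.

+¥522.5 trillion

The transfer change shifts disposable income by +¥459 trillion, so first-round consumption changes by c·ΔTR = 0.77 × (+¥459 trillion) = +¥353.43 trillion.
Expenditure multiplier = 1/(1 − c(1−t) + m) = 1/(1 − 0.77×0.68 + 0.2) = 1/0.6764 ≈ 1.478.
The transfer multiplier is c × k ≈ 1.138, so ΔY = k × (c·ΔTR) = (+¥353.43 trillion) / 0.6764 ≈ +¥522.5 trillion.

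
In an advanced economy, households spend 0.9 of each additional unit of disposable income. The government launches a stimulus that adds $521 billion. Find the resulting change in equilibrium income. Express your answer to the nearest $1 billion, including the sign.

Spending multiplier = 1/(1 − MPC) = 1/(1 − 0.9) = 1/0.1 = 10.
ΔY = k × ΔG = (+$521 billion) / 0.1 = +$5,210 billion.

+$5,210 billion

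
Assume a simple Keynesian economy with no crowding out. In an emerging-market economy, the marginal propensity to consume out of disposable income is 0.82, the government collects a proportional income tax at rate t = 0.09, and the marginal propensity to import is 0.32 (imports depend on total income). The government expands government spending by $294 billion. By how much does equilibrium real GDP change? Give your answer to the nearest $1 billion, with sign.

Government-spending multiplier = 1/(1 − c(1−t) + m) = 1/(1 − 0.82×0.91 + 0.32) = 1/0.5738 ≈ 1.743.
ΔY = k × ΔG = (+$294 billion) / 0.5738 ≈ +$512 billion.

+$512 billion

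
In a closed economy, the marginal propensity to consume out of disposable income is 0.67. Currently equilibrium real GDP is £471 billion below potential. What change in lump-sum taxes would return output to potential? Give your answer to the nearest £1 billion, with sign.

−£232 billion

Spending multiplier = 1/(1 − MPC) = 1/(1 − 0.67) = 1/0.33 ≈ 3.03.
Tax multiplier = −c·k = −0.67/0.33 ≈ −2.03. Need ΔY = +£471 billion, so ΔT = ΔY/(−c·k) = −(+£471 billion) × 0.33 / 0.67 ≈ −£232 billion.
The government should cut lump-sum taxes by £232 billion.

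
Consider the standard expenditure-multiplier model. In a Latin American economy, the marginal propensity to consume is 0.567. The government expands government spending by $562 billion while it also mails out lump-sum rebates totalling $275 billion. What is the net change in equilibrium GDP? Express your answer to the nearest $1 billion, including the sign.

+$1,658 billion

Expenditure multiplier = 1/(1 − MPC) = 1/(1 − 0.567) = 1/0.433 ≈ 2.309.
ΔG contributes k·ΔG = (+$562 billion) / 0.433 ≈ +$1,297.9 billion.
ΔT of −$275 billion changes first-round spending by −c·ΔT = +$155.925 billion, contributing k·(−c·ΔT) = (+$155.925 billion) / 0.433 ≈ +$360.1 billion.
Net ΔY = k(ΔG − c·ΔT) = (+$717.925 billion) / 0.433 ≈ +$1,658 billion.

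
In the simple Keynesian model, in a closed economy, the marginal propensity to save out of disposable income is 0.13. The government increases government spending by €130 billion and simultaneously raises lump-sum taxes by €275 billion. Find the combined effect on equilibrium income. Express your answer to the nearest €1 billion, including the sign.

−€840 billion

MPC = 1 − MPS = 1 − 0.13 = 0.87.
Expenditure multiplier = 1/(1 − MPC) = 1/(1 − 0.87) = 1/0.13 ≈ 7.692.
ΔG contributes k·ΔG = (+€130 billion) / 0.13 = +€1,000 billion.
ΔT of +€275 billion changes first-round spending by −c·ΔT = −€239.25 billion, contributing k·(−c·ΔT) = (−€239.25 billion) / 0.13 ≈ −€1,840.4 billion.
Net ΔY = k(ΔG − c·ΔT) = (−€109.25 billion) / 0.13 ≈ −€840 billion.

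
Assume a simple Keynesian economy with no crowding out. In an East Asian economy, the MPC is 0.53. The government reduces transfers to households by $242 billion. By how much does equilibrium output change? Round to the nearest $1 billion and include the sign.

The transfer change shifts disposable income by −$242 billion, so first-round consumption changes by c·ΔTR = 0.53 × (−$242 billion) = −$128.26 billion.
Expenditure multiplier = 1/(1 − MPC) = 1/(1 − 0.53) = 1/0.47 ≈ 2.128.
The transfer multiplier is c × k ≈ 1.128, so ΔY = k × (c·ΔTR) = (−$128.26 billion) / 0.47 ≈ −$273 billion.

−$273 billion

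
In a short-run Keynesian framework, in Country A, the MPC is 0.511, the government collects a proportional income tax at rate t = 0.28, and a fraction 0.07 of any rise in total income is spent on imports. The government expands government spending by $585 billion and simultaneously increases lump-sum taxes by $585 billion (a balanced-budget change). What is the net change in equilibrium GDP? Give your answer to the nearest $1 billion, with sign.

+$407 billion

Expenditure multiplier = 1/(1 − c(1−t) + m) = 1/(1 − 0.511×0.72 + 0.07) = 1/0.70208 ≈ 1.424.
ΔG contributes k·ΔG = (+$585 billion) / 0.70208 ≈ +$833.2 billion.
ΔT of +$585 billion changes first-round spending by −c·ΔT = −$298.935 billion, contributing k·(−c·ΔT) = (−$298.935 billion) / 0.70208 ≈ −$425.8 billion.
Net ΔY = k(ΔG − c·ΔT) = (+$286.065 billion) / 0.70208 ≈ +$407 billion.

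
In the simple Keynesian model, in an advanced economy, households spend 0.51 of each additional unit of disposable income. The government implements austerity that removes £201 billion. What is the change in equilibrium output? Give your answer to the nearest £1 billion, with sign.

−£410 billion

Government-spending multiplier = 1/(1 − MPC) = 1/(1 − 0.51) = 1/0.49 ≈ 2.041.
ΔY = k × ΔG = (−£201 billion) / 0.49 ≈ −£410 billion.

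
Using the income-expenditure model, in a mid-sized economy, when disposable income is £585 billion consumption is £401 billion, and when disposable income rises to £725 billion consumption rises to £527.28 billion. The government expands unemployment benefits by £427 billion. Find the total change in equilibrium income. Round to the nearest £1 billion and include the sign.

MPC = ΔC/ΔYd = (527.28 − 401)/(725 − 585) = 126.28/140 = 0.902.
The transfer change shifts disposable income by +£427 billion, so first-round consumption changes by c·ΔTR = 0.902 × (+£427 billion) = +£385.154 billion.
Expenditure multiplier = 1/(1 − MPC) = 1/(1 − 0.902) = 1/0.098 ≈ 10.204.
The transfer multiplier is c × k ≈ 9.204, so ΔY = k × (c·ΔTR) = (+£385.154 billion) / 0.098 ≈ +£3,930 billion.

+£3,930 billion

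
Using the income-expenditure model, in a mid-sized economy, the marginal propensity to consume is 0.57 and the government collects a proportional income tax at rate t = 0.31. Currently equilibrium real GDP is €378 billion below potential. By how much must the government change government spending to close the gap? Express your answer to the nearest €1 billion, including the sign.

Spending multiplier = 1/(1 − c(1−t)) = 1/(1 − 0.57×0.69) = 1/0.6067 ≈ 1.648.
Need ΔY = +€378 billion, so ΔG = ΔY/k = (+€378 billion) × 0.6067 ≈ +€229 billion.
The government should increase government spending by €229 billion.

+€229 billion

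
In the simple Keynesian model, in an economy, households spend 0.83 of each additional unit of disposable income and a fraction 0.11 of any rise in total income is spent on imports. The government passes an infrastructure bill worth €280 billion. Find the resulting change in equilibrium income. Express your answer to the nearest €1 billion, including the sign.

+€1,000 billion

Spending multiplier = 1/(1 − c + m) = 1/(1 − 0.83 + 0.11) = 1/0.28 ≈ 3.571.
ΔY = k × ΔG = (+€280 billion) / 0.28 = +€1,000 billion.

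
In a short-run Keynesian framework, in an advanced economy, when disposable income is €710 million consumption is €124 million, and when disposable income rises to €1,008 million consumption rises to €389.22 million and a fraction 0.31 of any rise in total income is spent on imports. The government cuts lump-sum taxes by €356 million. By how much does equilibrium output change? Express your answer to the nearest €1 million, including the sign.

+€754 million

MPC = ΔC/ΔYd = (389.22 − 124)/(1,008 − 710) = 265.22/298 = 0.89.
A lump-sum tax change of −€356 million shifts disposable income by +€356 million; first-round consumption changes by −c × ΔT = −0.89 × (−€356 million) = +€316.84 million.
Expenditure multiplier = 1/(1 − c + m) = 1/(1 − 0.89 + 0.31) = 1/0.42 ≈ 2.381.
The tax multiplier is −c × k ≈ −2.119, so ΔY = k × (−c·ΔT) = (+€316.84 million) / 0.42 ≈ +€754 million.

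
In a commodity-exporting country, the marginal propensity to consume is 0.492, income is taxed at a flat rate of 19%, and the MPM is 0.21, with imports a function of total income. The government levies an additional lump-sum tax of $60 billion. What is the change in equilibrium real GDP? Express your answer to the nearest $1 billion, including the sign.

A lump-sum tax change of +$60 billion shifts disposable income by −$60 billion; first-round consumption changes by −c × ΔT = −0.492 × (+$60 billion) = −$29.52 billion.
Expenditure multiplier = 1/(1 − c(1−t) + m) = 1/(1 − 0.492×0.81 + 0.21) = 1/0.81148 ≈ 1.232.
The tax multiplier is −c × k ≈ −0.606, so ΔY = k × (−c·ΔT) = (−$29.52 billion) / 0.81148 ≈ −$36 billion.

−$36 billion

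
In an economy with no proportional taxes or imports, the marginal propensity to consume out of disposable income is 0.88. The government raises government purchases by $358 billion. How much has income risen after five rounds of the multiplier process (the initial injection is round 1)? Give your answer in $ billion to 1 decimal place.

$1,408.9 billion

Round 1 adds ΔG = $358 billion; each later round is MPC = 0.88 times the previous.
After 5 rounds: 358 + 315.04 + 277.2352 + 243.966976 + 214.69093888 = ΔG·(1 − c^5)/(1 − c) = 358 × (1 − 0.5277319168)/0.12 ≈ $1,408.9 billion.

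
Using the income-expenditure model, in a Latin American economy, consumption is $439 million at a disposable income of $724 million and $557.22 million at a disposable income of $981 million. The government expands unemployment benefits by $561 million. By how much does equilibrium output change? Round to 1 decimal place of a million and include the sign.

MPC = ΔC/ΔYd = (557.22 − 439)/(981 − 724) = 118.22/257 = 0.46.
The transfer change shifts disposable income by +$561 million, so first-round consumption changes by c·ΔTR = 0.46 × (+$561 million) = +$258.06 million.
Expenditure multiplier = 1/(1 − MPC) = 1/(1 − 0.46) = 1/0.54 ≈ 1.852.
The transfer multiplier is c × k ≈ 0.852, so ΔY = k × (c·ΔTR) = (+$258.06 million) / 0.54 ≈ +$477.9 million.

+$477.9 million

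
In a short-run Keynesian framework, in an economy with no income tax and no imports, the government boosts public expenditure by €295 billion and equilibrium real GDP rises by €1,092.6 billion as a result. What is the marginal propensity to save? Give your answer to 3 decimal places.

Implied spending multiplier k = ΔY/ΔG = 1,092.6/295 ≈ 3.7037.
Since k = 1/(1 − MPC), MPC = 1 − 1/k = 1 − ΔG/ΔY = 1 − 295/1,092.6 ≈ 0.730.
MPS = 1 − MPC = 0.270.

0.270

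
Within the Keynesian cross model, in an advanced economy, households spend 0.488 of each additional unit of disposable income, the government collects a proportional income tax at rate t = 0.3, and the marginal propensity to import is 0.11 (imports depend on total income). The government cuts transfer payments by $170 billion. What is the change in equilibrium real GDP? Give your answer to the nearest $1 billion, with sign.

The transfer change shifts disposable income by −$170 billion, so first-round consumption changes by c·ΔTR = 0.488 × (−$170 billion) = −$82.96 billion.
Expenditure multiplier = 1/(1 − c(1−t) + m) = 1/(1 − 0.488×0.7 + 0.11) = 1/0.7684 ≈ 1.301.
The transfer multiplier is c × k ≈ 0.635, so ΔY = k × (c·ΔTR) = (−$82.96 billion) / 0.7684 ≈ −$108 billion.

−$108 billion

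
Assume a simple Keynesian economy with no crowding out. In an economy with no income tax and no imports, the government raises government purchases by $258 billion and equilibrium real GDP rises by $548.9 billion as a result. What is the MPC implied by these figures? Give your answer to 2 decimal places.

Implied spending multiplier k = ΔY/ΔG = 548.9/258 ≈ 2.1275.
Since k = 1/(1 − MPC), MPC = 1 − 1/k = 1 − ΔG/ΔY = 1 − 258/548.9 ≈ 0.53.

0.53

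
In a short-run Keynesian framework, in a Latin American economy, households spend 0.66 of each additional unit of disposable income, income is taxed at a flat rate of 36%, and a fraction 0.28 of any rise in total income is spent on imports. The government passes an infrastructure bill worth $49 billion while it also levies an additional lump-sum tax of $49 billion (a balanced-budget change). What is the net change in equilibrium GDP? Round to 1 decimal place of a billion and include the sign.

+$19.4 billion

Expenditure multiplier = 1/(1 − c(1−t) + m) = 1/(1 − 0.66×0.64 + 0.28) = 1/0.8576 ≈ 1.166.
ΔG contributes k·ΔG = (+$49 billion) / 0.8576 ≈ +$57.1 billion.
ΔT of +$49 billion changes first-round spending by −c·ΔT = −$32.34 billion, contributing k·(−c·ΔT) = (−$32.34 billion) / 0.8576 ≈ −$37.7 billion.
Net ΔY = k(ΔG − c·ΔT) = (+$16.66 billion) / 0.8576 ≈ +$19.4 billion.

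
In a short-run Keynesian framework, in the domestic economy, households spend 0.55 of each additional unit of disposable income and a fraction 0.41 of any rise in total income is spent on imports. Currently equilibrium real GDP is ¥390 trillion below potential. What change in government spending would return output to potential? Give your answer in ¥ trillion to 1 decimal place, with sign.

+¥335.4 trillion

Spending multiplier = 1/(1 − c + m) = 1/(1 − 0.55 + 0.41) = 1/0.86 ≈ 1.163.
Need ΔY = +¥390 trillion, so ΔG = ΔY/k = (+¥390 trillion) × 0.86 = +¥335.4 trillion.
The government should increase government spending by ¥335.4 trillion.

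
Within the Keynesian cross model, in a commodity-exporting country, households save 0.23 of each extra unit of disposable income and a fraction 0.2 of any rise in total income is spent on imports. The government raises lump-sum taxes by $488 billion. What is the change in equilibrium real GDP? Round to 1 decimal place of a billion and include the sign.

MPC = 1 − MPS = 1 − 0.23 = 0.77.
A lump-sum tax change of +$488 billion shifts disposable income by −$488 billion; first-round consumption changes by −c × ΔT = −0.77 × (+$488 billion) = −$375.76 billion.
Expenditure multiplier = 1/(1 − c + m) = 1/(1 − 0.77 + 0.2) = 1/0.43 ≈ 2.326.
The tax multiplier is −c × k ≈ −1.791, so ΔY = k × (−c·ΔT) = (−$375.76 billion) / 0.43 ≈ −$873.9 billion.

−$873.9 billion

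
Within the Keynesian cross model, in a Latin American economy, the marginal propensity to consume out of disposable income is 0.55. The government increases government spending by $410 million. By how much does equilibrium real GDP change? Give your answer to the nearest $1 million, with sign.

+$911 million

Expenditure multiplier = 1/(1 − MPC) = 1/(1 − 0.55) = 1/0.45 ≈ 2.222.
ΔY = k × ΔG = (+$410 million) / 0.45 ≈ +$911 million.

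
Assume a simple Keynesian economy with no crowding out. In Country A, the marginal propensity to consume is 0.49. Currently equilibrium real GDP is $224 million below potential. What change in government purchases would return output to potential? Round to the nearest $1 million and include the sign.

+$114 million

Spending multiplier = 1/(1 − MPC) = 1/(1 − 0.49) = 1/0.51 ≈ 1.961.
Need ΔY = +$224 million, so ΔG = ΔY/k = (+$224 million) × 0.51 ≈ +$114 million.
The government should increase government purchases by $114 million.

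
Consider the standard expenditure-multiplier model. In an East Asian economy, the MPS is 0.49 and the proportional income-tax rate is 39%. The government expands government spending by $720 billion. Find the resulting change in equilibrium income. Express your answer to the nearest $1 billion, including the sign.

MPC = 1 − MPS = 1 − 0.49 = 0.51.
Government-spending multiplier = 1/(1 − c(1−t)) = 1/(1 − 0.51×0.61) = 1/0.6889 ≈ 1.452.
ΔY = k × ΔG = (+$720 billion) / 0.6889 ≈ +$1,045 billion.

+$1,045 billion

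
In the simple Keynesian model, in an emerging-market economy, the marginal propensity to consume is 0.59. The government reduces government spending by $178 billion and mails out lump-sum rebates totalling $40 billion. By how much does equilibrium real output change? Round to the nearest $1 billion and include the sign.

Expenditure multiplier = 1/(1 − MPC) = 1/(1 − 0.59) = 1/0.41 ≈ 2.439.
ΔG contributes k·ΔG = (−$178 billion) / 0.41 ≈ −$434.1 billion.
ΔT of −$40 billion changes first-round spending by −c·ΔT = +$23.6 billion, contributing k·(−c·ΔT) = (+$23.6 billion) / 0.41 ≈ +$57.6 billion.
Net ΔY = k(ΔG − c·ΔT) = (−$154.4 billion) / 0.41 ≈ −$377 billion.

−$377 billion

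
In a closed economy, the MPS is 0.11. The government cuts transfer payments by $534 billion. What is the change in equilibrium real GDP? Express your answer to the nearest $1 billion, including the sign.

MPC = 1 − MPS = 1 − 0.11 = 0.89.
The transfer change shifts disposable income by −$534 billion, so first-round consumption changes by c·ΔTR = 0.89 × (−$534 billion) = −$475.26 billion.
Expenditure multiplier = 1/(1 − MPC) = 1/(1 − 0.89) = 1/0.11 ≈ 9.091.
The transfer multiplier is c × k ≈ 8.091, so ΔY = k × (c·ΔTR) = (−$475.26 billion) / 0.11 ≈ −$4,321 billion.

−$4,321 billion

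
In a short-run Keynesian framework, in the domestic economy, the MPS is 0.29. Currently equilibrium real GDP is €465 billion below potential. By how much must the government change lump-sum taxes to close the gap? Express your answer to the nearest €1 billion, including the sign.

−€190 billion

MPC = 1 − MPS = 1 − 0.29 = 0.71.
Spending multiplier = 1/(1 − MPC) = 1/(1 − 0.71) = 1/0.29 ≈ 3.448.
Tax multiplier = −c·k = −0.71/0.29 ≈ −2.448. Need ΔY = +€465 billion, so ΔT = ΔY/(−c·k) = −(+€465 billion) × 0.29 / 0.71 ≈ −€190 billion.
The government should cut lump-sum taxes by €190 billion.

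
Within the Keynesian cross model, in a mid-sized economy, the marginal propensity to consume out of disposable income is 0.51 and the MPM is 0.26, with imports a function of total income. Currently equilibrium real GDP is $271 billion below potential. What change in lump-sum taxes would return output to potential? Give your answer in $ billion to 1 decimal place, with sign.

Spending multiplier = 1/(1 − c + m) = 1/(1 − 0.51 + 0.26) = 1/0.75 ≈ 1.333.
Tax multiplier = −c·k = −0.51/0.75 = −0.68. Need ΔY = +$271 billion, so ΔT = ΔY/(−c·k) = −(+$271 billion) × 0.75 / 0.51 ≈ −$398.5 billion.
The government should cut lump-sum taxes by $398.5 billion.

−$398.5 billion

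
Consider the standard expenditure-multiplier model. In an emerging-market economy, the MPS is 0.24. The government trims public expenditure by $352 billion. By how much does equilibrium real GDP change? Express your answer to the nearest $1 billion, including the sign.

−$1,467 billion

MPC = 1 − MPS = 1 − 0.24 = 0.76.
Expenditure multiplier = 1/(1 − MPC) = 1/(1 − 0.76) = 1/0.24 ≈ 4.167.
ΔY = k × ΔG = (−$352 billion) / 0.24 ≈ −$1,467 billion.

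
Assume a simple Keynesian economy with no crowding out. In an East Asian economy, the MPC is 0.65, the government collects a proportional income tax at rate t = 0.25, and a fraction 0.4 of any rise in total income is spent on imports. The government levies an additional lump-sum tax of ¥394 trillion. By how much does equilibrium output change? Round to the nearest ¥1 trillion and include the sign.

A lump-sum tax change of +¥394 trillion shifts disposable income by −¥394 trillion; first-round consumption changes by −c × ΔT = −0.65 × (+¥394 trillion) = −¥256.1 trillion.
Expenditure multiplier = 1/(1 − c(1−t) + m) = 1/(1 − 0.65×0.75 + 0.4) = 1/0.9125 ≈ 1.096.
The tax multiplier is −c × k ≈ −0.712, so ΔY = k × (−c·ΔT) = (−¥256.1 trillion) / 0.9125 ≈ −¥281 trillion.

−¥281 trillion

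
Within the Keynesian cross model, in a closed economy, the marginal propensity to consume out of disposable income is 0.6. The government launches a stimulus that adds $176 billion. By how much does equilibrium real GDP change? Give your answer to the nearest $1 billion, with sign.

Government-spending multiplier = 1/(1 − MPC) = 1/(1 − 0.6) = 1/0.4 = 2.5.
ΔY = k × ΔG = (+$176 billion) / 0.4 = +$440 billion.

+$440 billion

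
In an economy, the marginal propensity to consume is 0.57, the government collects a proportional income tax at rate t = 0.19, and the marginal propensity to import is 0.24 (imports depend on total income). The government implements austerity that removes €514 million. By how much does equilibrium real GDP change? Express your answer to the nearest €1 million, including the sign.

−€660 million

Government-spending multiplier = 1/(1 − c(1−t) + m) = 1/(1 − 0.57×0.81 + 0.24) = 1/0.7783 ≈ 1.285.
ΔY = k × ΔG = (−€514 million) / 0.7783 ≈ −€660 million.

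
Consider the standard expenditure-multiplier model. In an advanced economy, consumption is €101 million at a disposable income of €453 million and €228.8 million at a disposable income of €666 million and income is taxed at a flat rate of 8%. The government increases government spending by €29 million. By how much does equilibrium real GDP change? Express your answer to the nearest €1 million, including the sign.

+€65 million

MPC = ΔC/ΔYd = (228.8 − 101)/(666 − 453) = 127.8/213 = 0.6.
Government-spending multiplier = 1/(1 − c(1−t)) = 1/(1 − 0.6×0.92) = 1/0.448 ≈ 2.232.
ΔY = k × ΔG = (+€29 million) / 0.448 ≈ +€65 million.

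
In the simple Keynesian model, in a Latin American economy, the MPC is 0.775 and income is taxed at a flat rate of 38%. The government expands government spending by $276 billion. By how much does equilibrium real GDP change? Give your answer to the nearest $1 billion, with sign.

+$531 billion

Spending multiplier = 1/(1 − c(1−t)) = 1/(1 − 0.775×0.62) = 1/0.5195 ≈ 1.925.
ΔY = k × ΔG = (+$276 billion) / 0.5195 ≈ +$531 billion.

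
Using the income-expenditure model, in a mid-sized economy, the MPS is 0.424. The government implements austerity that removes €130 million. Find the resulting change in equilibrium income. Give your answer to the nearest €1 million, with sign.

MPC = 1 − MPS = 1 − 0.424 = 0.576.
Expenditure multiplier = 1/(1 − MPC) = 1/(1 − 0.576) = 1/0.424 ≈ 2.358.
ΔY = k × ΔG = (−€130 million) / 0.424 ≈ −€307 million.

−€307 million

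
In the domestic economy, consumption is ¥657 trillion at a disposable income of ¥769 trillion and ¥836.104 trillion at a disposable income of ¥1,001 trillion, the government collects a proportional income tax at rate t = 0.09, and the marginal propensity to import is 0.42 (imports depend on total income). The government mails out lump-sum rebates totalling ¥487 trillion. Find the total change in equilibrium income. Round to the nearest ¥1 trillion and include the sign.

+¥524 trillion

MPC = ΔC/ΔYd = (836.104 − 657)/(1,001 − 769) = 179.104/232 = 0.772.
A lump-sum tax change of −¥487 trillion shifts disposable income by +¥487 trillion; first-round consumption changes by −c × ΔT = −0.772 × (−¥487 trillion) = +¥375.964 trillion.
Expenditure multiplier = 1/(1 − c(1−t) + m) = 1/(1 − 0.772×0.91 + 0.42) = 1/0.71748 ≈ 1.394.
The tax multiplier is −c × k ≈ −1.076, so ΔY = k × (−c·ΔT) = (+¥375.964 trillion) / 0.71748 ≈ +¥524 trillion.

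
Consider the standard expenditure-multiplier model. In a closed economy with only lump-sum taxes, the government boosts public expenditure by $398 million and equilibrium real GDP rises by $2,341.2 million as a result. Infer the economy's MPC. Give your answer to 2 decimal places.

Implied spending multiplier k = ΔY/ΔG = 2,341.2/398 ≈ 5.8824.
Since k = 1/(1 − MPC), MPC = 1 − 1/k = 1 − ΔG/ΔY = 1 − 398/2,341.2 ≈ 0.83.

0.83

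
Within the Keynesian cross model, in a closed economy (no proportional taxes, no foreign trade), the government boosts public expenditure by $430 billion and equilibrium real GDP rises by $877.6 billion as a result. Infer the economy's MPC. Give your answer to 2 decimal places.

Implied spending multiplier k = ΔY/ΔG = 877.6/430 ≈ 2.0409.
Since k = 1/(1 − MPC), MPC = 1 − 1/k = 1 − ΔG/ΔY = 1 − 430/877.6 ≈ 0.51.

0.51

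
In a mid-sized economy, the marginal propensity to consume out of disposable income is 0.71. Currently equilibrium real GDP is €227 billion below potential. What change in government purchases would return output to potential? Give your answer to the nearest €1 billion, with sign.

+€66 billion

Spending multiplier = 1/(1 − MPC) = 1/(1 − 0.71) = 1/0.29 ≈ 3.448.
Need ΔY = +€227 billion, so ΔG = ΔY/k = (+€227 billion) × 0.29 ≈ +€66 billion.
The government should increase government purchases by €66 billion.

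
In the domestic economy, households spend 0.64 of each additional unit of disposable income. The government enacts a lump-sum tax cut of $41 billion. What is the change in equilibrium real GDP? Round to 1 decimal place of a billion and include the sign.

A lump-sum tax change of −$41 billion shifts disposable income by +$41 billion; first-round consumption changes by −c × ΔT = −0.64 × (−$41 billion) = +$26.24 billion.
Expenditure multiplier = 1/(1 − MPC) = 1/(1 − 0.64) = 1/0.36 ≈ 2.778.
The tax multiplier is −c × k ≈ −1.778, so ΔY = k × (−c·ΔT) = (+$26.24 billion) / 0.36 ≈ +$72.9 billion.

+$72.9 billion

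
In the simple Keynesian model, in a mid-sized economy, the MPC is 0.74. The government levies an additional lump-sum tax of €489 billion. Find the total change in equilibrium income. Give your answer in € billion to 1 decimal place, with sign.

A lump-sum tax change of +€489 billion shifts disposable income by −€489 billion; first-round consumption changes by −c × ΔT = −0.74 × (+€489 billion) = −€361.86 billion.
Expenditure multiplier = 1/(1 − MPC) = 1/(1 − 0.74) = 1/0.26 ≈ 3.846.
The tax multiplier is −c × k ≈ −2.846, so ΔY = k × (−c·ΔT) = (−€361.86 billion) / 0.26 ≈ −€1,391.8 billion.

−€1,391.8 billion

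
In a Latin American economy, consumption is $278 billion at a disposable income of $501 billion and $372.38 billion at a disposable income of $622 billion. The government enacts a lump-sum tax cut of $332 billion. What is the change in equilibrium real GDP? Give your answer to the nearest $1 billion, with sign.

MPC = ΔC/ΔYd = (372.38 − 278)/(622 − 501) = 94.38/121 = 0.78.
A lump-sum tax change of −$332 billion shifts disposable income by +$332 billion; first-round consumption changes by −c × ΔT = −0.78 × (−$332 billion) = +$258.96 billion.
Expenditure multiplier = 1/(1 − MPC) = 1/(1 − 0.78) = 1/0.22 ≈ 4.545.
The tax multiplier is −c × k ≈ −3.545, so ΔY = k × (−c·ΔT) = (+$258.96 billion) / 0.22 ≈ +$1,177 billion.

+$1,177 billion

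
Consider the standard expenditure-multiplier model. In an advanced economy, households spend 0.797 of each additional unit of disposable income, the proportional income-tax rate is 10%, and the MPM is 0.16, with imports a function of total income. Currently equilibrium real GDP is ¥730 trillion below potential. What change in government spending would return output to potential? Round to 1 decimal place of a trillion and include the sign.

+¥323.2 trillion

Spending multiplier = 1/(1 − c(1−t) + m) = 1/(1 − 0.797×0.9 + 0.16) = 1/0.4427 ≈ 2.259.
Need ΔY = +¥730 trillion, so ΔG = ΔY/k = (+¥730 trillion) × 0.4427 ≈ +¥323.2 trillion.
The government should increase government spending by ¥323.2 trillion.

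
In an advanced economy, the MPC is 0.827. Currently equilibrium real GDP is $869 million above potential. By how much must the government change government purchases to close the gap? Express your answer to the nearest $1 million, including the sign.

Spending multiplier = 1/(1 − MPC) = 1/(1 − 0.827) = 1/0.173 ≈ 5.78.
Need ΔY = −$869 million, so ΔG = ΔY/k = (−$869 million) × 0.173 ≈ −$150 million.
The government should cut government purchases by $150 million.

−$150 million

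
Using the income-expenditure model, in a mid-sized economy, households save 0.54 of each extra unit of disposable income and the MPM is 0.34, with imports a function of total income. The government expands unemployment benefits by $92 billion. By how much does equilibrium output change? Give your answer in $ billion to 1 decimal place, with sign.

MPC = 1 − MPS = 1 − 0.54 = 0.46.
The transfer change shifts disposable income by +$92 billion, so first-round consumption changes by c·ΔTR = 0.46 × (+$92 billion) = +$42.32 billion.
Expenditure multiplier = 1/(1 − c + m) = 1/(1 − 0.46 + 0.34) = 1/0.88 ≈ 1.136.
The transfer multiplier is c × k ≈ 0.523, so ΔY = k × (c·ΔTR) = (+$42.32 billion) / 0.88 ≈ +$48.1 billion.

+$48.1 billion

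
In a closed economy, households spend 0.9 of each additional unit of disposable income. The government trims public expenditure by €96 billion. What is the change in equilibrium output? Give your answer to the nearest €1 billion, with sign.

−€960 billion

Expenditure multiplier = 1/(1 − MPC) = 1/(1 − 0.9) = 1/0.1 = 10.
ΔY = k × ΔG = (−€96 billion) / 0.1 = −€960 billion.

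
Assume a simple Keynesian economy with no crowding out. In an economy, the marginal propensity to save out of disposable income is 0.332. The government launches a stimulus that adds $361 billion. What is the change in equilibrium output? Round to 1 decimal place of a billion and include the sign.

+$1,087.3 billion

MPC = 1 − MPS = 1 − 0.332 = 0.668.
Expenditure multiplier = 1/(1 − MPC) = 1/(1 − 0.668) = 1/0.332 ≈ 3.012.
ΔY = k × ΔG = (+$361 billion) / 0.332 ≈ +$1,087.3 billion.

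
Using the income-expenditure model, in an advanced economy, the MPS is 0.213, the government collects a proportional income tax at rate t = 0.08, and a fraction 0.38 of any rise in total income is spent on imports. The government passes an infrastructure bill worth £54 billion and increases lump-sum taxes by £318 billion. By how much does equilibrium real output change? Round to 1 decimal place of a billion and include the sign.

−£299.2 billion

MPC = 1 − MPS = 1 − 0.213 = 0.787.
Expenditure multiplier = 1/(1 − c(1−t) + m) = 1/(1 − 0.787×0.92 + 0.38) = 1/0.65596 ≈ 1.524.
ΔG contributes k·ΔG = (+£54 billion) / 0.65596 ≈ +£82.3 billion.
ΔT of +£318 billion changes first-round spending by −c·ΔT = −£250.266 billion, contributing k·(−c·ΔT) = (−£250.266 billion) / 0.65596 ≈ −£381.5 billion.
Net ΔY = k(ΔG − c·ΔT) = (−£196.266 billion) / 0.65596 ≈ −£299.2 billion.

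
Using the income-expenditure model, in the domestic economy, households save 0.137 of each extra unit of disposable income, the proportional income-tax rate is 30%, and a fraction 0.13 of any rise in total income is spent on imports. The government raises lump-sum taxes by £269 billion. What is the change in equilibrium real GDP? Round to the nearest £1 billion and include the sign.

−£441 billion

MPC = 1 − MPS = 1 − 0.137 = 0.863.
A lump-sum tax change of +£269 billion shifts disposable income by −£269 billion; first-round consumption changes by −c × ΔT = −0.863 × (+£269 billion) = −£232.147 billion.
Expenditure multiplier = 1/(1 − c(1−t) + m) = 1/(1 − 0.863×0.7 + 0.13) = 1/0.5259 ≈ 1.902.
The tax multiplier is −c × k ≈ −1.641, so ΔY = k × (−c·ΔT) = (−£232.147 billion) / 0.5259 ≈ −£441 billion.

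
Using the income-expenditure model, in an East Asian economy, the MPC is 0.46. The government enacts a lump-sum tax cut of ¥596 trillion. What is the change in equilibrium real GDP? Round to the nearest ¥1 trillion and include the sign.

A lump-sum tax change of −¥596 trillion shifts disposable income by +¥596 trillion; first-round consumption changes by −c × ΔT = −0.46 × (−¥596 trillion) = +¥274.16 trillion.
Expenditure multiplier = 1/(1 − MPC) = 1/(1 − 0.46) = 1/0.54 ≈ 1.852.
The tax multiplier is −c × k ≈ −0.852, so ΔY = k × (−c·ΔT) = (+¥274.16 trillion) / 0.54 ≈ +¥508 trillion.

+¥508 trillion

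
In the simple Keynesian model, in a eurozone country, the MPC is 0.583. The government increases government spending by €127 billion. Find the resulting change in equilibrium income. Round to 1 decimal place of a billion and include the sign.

Spending multiplier = 1/(1 − MPC) = 1/(1 − 0.583) = 1/0.417 ≈ 2.398.
ΔY = k × ΔG = (+€127 billion) / 0.417 ≈ +€304.6 billion.

+€304.6 billion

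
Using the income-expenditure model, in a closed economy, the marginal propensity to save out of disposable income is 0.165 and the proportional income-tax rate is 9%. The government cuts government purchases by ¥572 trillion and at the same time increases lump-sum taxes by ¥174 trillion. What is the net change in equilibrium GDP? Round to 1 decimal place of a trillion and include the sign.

MPC = 1 − MPS = 1 − 0.165 = 0.835.
Expenditure multiplier = 1/(1 − c(1−t)) = 1/(1 − 0.835×0.91) = 1/0.24015 ≈ 4.164.
ΔG contributes k·ΔG = (−¥572 trillion) / 0.24015 ≈ −¥2,381.8 trillion.
ΔT of +¥174 trillion changes first-round spending by −c·ΔT = −¥145.29 trillion, contributing k·(−c·ΔT) = (−¥145.29 trillion) / 0.24015 ≈ −¥605 trillion.
Net ΔY = k(ΔG − c·ΔT) = (−¥717.29 trillion) / 0.24015 ≈ −¥2,986.8 trillion.

−¥2,986.8 trillion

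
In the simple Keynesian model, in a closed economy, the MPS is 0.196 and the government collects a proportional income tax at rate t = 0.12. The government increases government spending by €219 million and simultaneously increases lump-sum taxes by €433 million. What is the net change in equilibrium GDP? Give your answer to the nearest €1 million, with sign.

−€442 million

MPC = 1 − MPS = 1 − 0.196 = 0.804.
Expenditure multiplier = 1/(1 − c(1−t)) = 1/(1 − 0.804×0.88) = 1/0.29248 ≈ 3.419.
ΔG contributes k·ΔG = (+€219 million) / 0.29248 ≈ +€748.8 million.
ΔT of +€433 million changes first-round spending by −c·ΔT = −€348.132 million, contributing k·(−c·ΔT) = (−€348.132 million) / 0.29248 ≈ −€1,190.3 million.
Net ΔY = k(ΔG − c·ΔT) = (−€129.132 million) / 0.29248 ≈ −€442 million.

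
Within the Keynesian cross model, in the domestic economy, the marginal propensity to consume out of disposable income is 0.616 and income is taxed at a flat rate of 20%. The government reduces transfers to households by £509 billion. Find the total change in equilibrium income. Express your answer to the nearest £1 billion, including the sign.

The transfer change shifts disposable income by −£509 billion, so first-round consumption changes by c·ΔTR = 0.616 × (−£509 billion) = −£313.544 billion.
Expenditure multiplier = 1/(1 − c(1−t)) = 1/(1 − 0.616×0.8) = 1/0.5072 ≈ 1.972.
The transfer multiplier is c × k ≈ 1.215, so ΔY = k × (c·ΔTR) = (−£313.544 billion) / 0.5072 ≈ −£618 billion.

−£618 billion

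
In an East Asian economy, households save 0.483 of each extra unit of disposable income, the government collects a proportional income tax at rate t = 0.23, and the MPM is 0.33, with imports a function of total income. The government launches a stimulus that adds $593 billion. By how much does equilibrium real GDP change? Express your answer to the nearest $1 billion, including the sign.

MPC = 1 − MPS = 1 − 0.483 = 0.517.
Spending multiplier = 1/(1 − c(1−t) + m) = 1/(1 − 0.517×0.77 + 0.33) = 1/0.93191 ≈ 1.073.
ΔY = k × ΔG = (+$593 billion) / 0.93191 ≈ +$636 billion.

+$636 billion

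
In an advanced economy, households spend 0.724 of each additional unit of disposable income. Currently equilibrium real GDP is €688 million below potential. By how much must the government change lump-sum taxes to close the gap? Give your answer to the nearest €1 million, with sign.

−€262 million

Spending multiplier = 1/(1 − MPC) = 1/(1 − 0.724) = 1/0.276 ≈ 3.623.
Tax multiplier = −c·k = −0.724/0.276 ≈ −2.623. Need ΔY = +€688 million, so ΔT = ΔY/(−c·k) = −(+€688 million) × 0.276 / 0.724 ≈ −€262 million.
The government should cut lump-sum taxes by €262 million.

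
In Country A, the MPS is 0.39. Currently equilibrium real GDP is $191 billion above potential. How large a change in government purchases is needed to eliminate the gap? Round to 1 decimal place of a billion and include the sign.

−$74.5 billion

MPC = 1 − MPS = 1 − 0.39 = 0.61.
Spending multiplier = 1/(1 − MPC) = 1/(1 − 0.61) = 1/0.39 ≈ 2.564.
Need ΔY = −$191 billion, so ΔG = ΔY/k = (−$191 billion) × 0.39 ≈ −$74.5 billion.
The government should cut government purchases by $74.5 billion.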